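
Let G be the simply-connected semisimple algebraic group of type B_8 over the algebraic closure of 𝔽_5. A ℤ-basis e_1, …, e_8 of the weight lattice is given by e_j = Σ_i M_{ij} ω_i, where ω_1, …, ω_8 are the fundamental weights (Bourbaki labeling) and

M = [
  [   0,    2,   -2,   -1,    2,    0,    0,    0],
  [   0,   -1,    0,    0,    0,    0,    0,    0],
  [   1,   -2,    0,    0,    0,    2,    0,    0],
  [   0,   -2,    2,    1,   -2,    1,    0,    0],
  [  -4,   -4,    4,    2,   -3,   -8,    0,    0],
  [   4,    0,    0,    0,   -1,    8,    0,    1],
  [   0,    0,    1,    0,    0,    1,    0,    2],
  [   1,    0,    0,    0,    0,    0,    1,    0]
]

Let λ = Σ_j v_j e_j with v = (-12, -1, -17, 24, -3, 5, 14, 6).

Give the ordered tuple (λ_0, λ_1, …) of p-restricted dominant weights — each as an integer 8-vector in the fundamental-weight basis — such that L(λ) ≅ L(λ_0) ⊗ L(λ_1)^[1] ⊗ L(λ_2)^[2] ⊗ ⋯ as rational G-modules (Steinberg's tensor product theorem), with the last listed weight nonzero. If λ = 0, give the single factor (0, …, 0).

Compute c_i = Σ_j M_{ij} v_j with v = (-12, -1, -17, 24, -3, 5, 14, 6):
  c_1 = (0)·(-12) + (2)·(-1) + (-2)·(-17) + (-1)·(24) + (2)·(-3) + 0·5 + 0·14 + 0·6 = 2
  c_2 = (0)·(-12) + (-1)·(-1) + (0)·(-17) + 0·24 + (0)·(-3) + 0·5 + 0·14 + 0·6 = 1
  c_3 = (1)·(-12) + (-2)·(-1) + (0)·(-17) + 0·24 + (0)·(-3) + 2·5 + 0·14 + 0·6 = 0
  c_4 = (0)·(-12) + (-2)·(-1) + (2)·(-17) + 1·24 + (-2)·(-3) + 1·5 + 0·14 + 0·6 = 3
  c_5 = (-4)·(-12) + (-4)·(-1) + (4)·(-17) + 2·24 + (-3)·(-3) + (-8)·(5) + 0·14 + 0·6 = 1
  c_6 = (4)·(-12) + (0)·(-1) + (0)·(-17) + 0·24 + (-1)·(-3) + 8·5 + 0·14 + 1·6 = 1
  c_7 = (0)·(-12) + (0)·(-1) + (1)·(-17) + 0·24 + (0)·(-3) + 1·5 + 0·14 + 2·6 = 0
  c_8 = (1)·(-12) + (0)·(-1) + (0)·(-17) + 0·24 + (0)·(-3) + 0·5 + 1·14 + 0·6 = 2
Base-5 expansion of each c_i:
  c_1 = 2 = 2·5^0
  c_2 = 1 = 1·5^0
  c_3 = 0
  c_4 = 3 = 3·5^0
  c_5 = 1 = 1·5^0
  c_6 = 1 = 1·5^0
  c_7 = 0
  c_8 = 2 = 2·5^0
λ_0 = (2, 1, 0, 3, 1, 1, 0, 2)

((2, 1, 0, 3, 1, 1, 0, 2),)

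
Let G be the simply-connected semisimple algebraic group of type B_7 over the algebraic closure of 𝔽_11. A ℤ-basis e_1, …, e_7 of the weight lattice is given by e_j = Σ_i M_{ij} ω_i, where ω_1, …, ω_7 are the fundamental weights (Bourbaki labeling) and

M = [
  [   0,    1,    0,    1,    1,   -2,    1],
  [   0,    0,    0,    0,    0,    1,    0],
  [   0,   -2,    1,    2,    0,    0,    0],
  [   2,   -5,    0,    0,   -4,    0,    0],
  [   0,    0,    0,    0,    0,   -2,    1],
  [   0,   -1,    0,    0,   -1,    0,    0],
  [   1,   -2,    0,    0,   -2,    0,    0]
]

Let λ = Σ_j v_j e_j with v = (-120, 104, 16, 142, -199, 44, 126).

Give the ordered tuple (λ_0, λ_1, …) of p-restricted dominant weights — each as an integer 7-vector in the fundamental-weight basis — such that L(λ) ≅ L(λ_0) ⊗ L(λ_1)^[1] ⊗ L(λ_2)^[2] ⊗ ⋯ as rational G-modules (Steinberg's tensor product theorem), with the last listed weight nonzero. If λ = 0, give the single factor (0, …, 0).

((8, 0, 4, 3, 5, 7, 4), (7, 4, 8, 3, 3, 8, 6))

In the fundamental-weight basis, λ has coordinates c = M·v (v = (-120, 104, 16, 142, -199, 44, 126)):
  c_1 = 0*-120 + 1*104 + 0*16 + 1*142 + 1*-199 + -2*44 + 1*126 = 85
  c_2 = 0*-120 + 0*104 + 0*16 + 0*142 + 0*-199 + 1*44 + 0*126 = 44
  c_3 = 0*-120 + -2*104 + 1*16 + 2*142 + 0*-199 + 0*44 + 0*126 = 92
  c_4 = 2*-120 + -5*104 + 0*16 + 0*142 + -4*-199 + 0*44 + 0*126 = 36
  c_5 = 0*-120 + 0*104 + 0*16 + 0*142 + 0*-199 + -2*44 + 1*126 = 38
  c_6 = 0*-120 + -1*104 + 0*16 + 0*142 + -1*-199 + 0*44 + 0*126 = 95
  c_7 = 1*-120 + -2*104 + 0*16 + 0*142 + -2*-199 + 0*44 + 0*126 = 70
p = 11; digits c_i = Σ_j d_{ij}·11^j, 0 ≤ d_{ij} < 11:
  c_1 = 85 = 8·11^0 + 7·11^1
  c_2 = 44 = 0·11^0 + 4·11^1
  c_3 = 92 = 4·11^0 + 8·11^1
  c_4 = 36 = 3·11^0 + 3·11^1
  c_5 = 38 = 5·11^0 + 3·11^1
  c_6 = 95 = 7·11^0 + 8·11^1
  c_7 = 70 = 4·11^0 + 6·11^1
Factor λ_0 = (8, 0, 4, 3, 5, 7, 4)
Factor λ_1 = (7, 4, 8, 3, 3, 8, 6)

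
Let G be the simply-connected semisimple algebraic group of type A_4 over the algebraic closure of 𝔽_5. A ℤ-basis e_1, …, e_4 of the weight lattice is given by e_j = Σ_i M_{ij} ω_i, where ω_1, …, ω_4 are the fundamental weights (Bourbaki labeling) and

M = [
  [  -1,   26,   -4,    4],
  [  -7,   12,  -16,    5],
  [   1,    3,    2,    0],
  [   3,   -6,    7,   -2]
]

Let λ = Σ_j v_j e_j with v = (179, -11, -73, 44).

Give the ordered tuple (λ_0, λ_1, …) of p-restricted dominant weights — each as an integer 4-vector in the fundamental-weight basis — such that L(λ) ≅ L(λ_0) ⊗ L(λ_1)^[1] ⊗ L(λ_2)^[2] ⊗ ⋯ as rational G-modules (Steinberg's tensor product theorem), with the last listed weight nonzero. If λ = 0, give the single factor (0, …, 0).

In the fundamental-weight basis, λ has coordinates c = M·v (v = (179, -11, -73, 44)):
  c_1 = -1*179 + 26*-11 + -4*-73 + 4*44 = 3
  c_2 = -7*179 + 12*-11 + -16*-73 + 5*44 = 3
  c_3 = 1*179 + 3*-11 + 2*-73 + 0*44 = 0
  c_4 = 3*179 + -6*-11 + 7*-73 + -2*44 = 4
Writing each c_i in base p = 5:
  c_1 = 3 = 3·5^0
  c_2 = 3 = 3·5^0
  c_3 = 0
  c_4 = 4 = 4·5^0
p-restricted factor λ_0 = (3, 3, 0, 4)

((3, 3, 0, 4),)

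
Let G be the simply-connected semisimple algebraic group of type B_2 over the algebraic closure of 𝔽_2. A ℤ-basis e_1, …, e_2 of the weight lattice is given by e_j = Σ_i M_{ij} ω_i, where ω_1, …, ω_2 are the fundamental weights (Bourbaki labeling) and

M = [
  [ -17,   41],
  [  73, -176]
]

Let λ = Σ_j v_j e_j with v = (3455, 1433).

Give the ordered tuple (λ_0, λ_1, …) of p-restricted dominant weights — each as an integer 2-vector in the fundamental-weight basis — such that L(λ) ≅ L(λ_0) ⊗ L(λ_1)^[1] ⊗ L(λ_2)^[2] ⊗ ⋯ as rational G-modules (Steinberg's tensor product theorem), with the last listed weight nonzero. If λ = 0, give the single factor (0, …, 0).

((0, 1), (1, 1), (0, 1), (0, 0), (1, 0))

In the fundamental-weight basis, λ has coordinates c = M·v (v = (3455, 1433)):
  c_1 = (-17)·(3455) + 41·1433 = 18
  c_2 = 73·3455 + (-176)·(1433) = 7
p = 2; digits c_i = Σ_j d_{ij}·2^j, 0 ≤ d_{ij} < 2:
  c_1 = 18 = 0·2^0 + 1·2^1 + 0·2^2 + 0·2^3 + 1·2^4
  c_2 = 7 = 1·2^0 + 1·2^1 + 1·2^2
λ_0 = (0, 1)
λ_1 = (1, 1)
λ_2 = (0, 1)
λ_3 = (0, 0)
λ_4 = (1, 0)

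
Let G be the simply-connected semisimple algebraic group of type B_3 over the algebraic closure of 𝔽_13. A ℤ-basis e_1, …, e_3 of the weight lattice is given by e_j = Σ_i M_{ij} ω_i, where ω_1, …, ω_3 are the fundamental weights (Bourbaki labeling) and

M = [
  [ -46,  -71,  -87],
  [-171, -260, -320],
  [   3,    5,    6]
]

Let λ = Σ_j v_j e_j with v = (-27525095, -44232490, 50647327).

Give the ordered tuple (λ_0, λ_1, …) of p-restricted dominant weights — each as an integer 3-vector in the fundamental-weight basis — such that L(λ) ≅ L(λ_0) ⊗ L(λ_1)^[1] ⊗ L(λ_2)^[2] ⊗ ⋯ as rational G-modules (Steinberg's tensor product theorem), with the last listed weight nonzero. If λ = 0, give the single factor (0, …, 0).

((4, 2, 3), (10, 3, 3), (5, 10, 7), (0, 3, 1), (12, 3, 5))

Converting to the ω-basis (c_i = row i of M dotted with v = (-27525095, -44232490, 50647327)):
  c_1 = -46*-27525095 + -71*-44232490 + -87*50647327 = 343711
  c_2 = -171*-27525095 + -260*-44232490 + -320*50647327 = 94005
  c_3 = 3*-27525095 + 5*-44232490 + 6*50647327 = 146227
Base-13 expansion of each c_i:
  c_1 = 343711 = 4·13^0 + 10·13^1 + 5·13^2 + 0·13^3 + 12·13^4
  c_2 = 94005 = 2·13^0 + 3·13^1 + 10·13^2 + 3·13^3 + 3·13^4
  c_3 = 146227 = 3·13^0 + 3·13^1 + 7·13^2 + 1·13^3 + 5·13^4
p-restricted factor λ_0 = (4, 2, 3)
p-restricted factor λ_1 = (10, 3, 3)
p-restricted factor λ_2 = (5, 10, 7)
p-restricted factor λ_3 = (0, 3, 1)
p-restricted factor λ_4 = (12, 3, 5)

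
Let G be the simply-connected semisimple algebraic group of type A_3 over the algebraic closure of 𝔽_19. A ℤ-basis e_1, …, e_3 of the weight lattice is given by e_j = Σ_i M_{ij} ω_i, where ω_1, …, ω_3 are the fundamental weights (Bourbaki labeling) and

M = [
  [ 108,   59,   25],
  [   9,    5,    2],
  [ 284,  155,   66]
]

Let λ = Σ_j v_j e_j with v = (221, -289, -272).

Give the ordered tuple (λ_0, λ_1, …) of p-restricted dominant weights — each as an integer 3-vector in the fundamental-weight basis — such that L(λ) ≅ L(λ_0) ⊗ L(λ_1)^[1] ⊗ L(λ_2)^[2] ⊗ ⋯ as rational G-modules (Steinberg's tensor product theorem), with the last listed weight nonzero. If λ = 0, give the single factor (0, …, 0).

((17, 0, 17),)

Change of basis e → ω: c = M·v where v = (221, -289, -272):
  c_1 = 108·221 + (59)·(-289) + (25)·(-272) = 17
  c_2 = 9·221 + (5)·(-289) + (2)·(-272) = 0
  c_3 = 284·221 + (155)·(-289) + (66)·(-272) = 17
Writing each c_i in base p = 19:
  c_1 = 17 = 17·19^0
  c_2 = 0
  c_3 = 17 = 17·19^0
p-restricted factor λ_0 = (17, 0, 17)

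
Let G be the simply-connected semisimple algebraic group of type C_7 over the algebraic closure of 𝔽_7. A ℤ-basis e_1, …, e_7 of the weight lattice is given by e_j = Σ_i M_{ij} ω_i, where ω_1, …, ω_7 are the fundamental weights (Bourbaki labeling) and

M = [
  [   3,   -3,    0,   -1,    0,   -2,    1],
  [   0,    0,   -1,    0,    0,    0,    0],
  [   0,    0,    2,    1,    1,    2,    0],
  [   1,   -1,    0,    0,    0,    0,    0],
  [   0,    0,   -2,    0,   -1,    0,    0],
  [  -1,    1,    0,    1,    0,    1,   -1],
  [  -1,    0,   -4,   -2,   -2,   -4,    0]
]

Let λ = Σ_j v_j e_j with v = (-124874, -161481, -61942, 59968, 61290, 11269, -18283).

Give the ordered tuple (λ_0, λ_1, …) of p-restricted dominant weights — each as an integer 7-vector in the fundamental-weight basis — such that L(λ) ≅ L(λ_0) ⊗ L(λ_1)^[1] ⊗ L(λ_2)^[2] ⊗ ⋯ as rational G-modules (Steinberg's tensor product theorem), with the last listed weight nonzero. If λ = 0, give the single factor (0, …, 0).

In the fundamental-weight basis, λ has coordinates c = M·v (v = (-124874, -161481, -61942, 59968, 61290, 11269, -18283)):
  c_1 = (3)·(-124874) + (-3)·(-161481) + (0)·(-61942) + (-1)·(59968) + (0)·(61290) + (-2)·(11269) + (1)·(-18283) = 9032
  c_2 = (0)·(-124874) + (0)·(-161481) + (-1)·(-61942) + (0)·(59968) + (0)·(61290) + (0)·(11269) + (0)·(-18283) = 61942
  c_3 = (0)·(-124874) + (0)·(-161481) + (2)·(-61942) + (1)·(59968) + (1)·(61290) + (2)·(11269) + (0)·(-18283) = 19912
  c_4 = (1)·(-124874) + (-1)·(-161481) + (0)·(-61942) + (0)·(59968) + (0)·(61290) + (0)·(11269) + (0)·(-18283) = 36607
  c_5 = (0)·(-124874) + (0)·(-161481) + (-2)·(-61942) + (0)·(59968) + (-1)·(61290) + (0)·(11269) + (0)·(-18283) = 62594
  c_6 = (-1)·(-124874) + (1)·(-161481) + (0)·(-61942) + (1)·(59968) + (0)·(61290) + (1)·(11269) + (-1)·(-18283) = 52913
  c_7 = (-1)·(-124874) + (0)·(-161481) + (-4)·(-61942) + (-2)·(59968) + (-2)·(61290) + (-4)·(11269) + (0)·(-18283) = 85050
Writing each c_i in base p = 7:
  c_1 = 9032 = 2·7^0 + 2·7^1 + 2·7^2 + 5·7^3 + 3·7^4
  c_2 = 61942 = 6·7^0 + 0·7^1 + 4·7^2 + 5·7^3 + 4·7^4 + 3·7^5
  c_3 = 19912 = 4·7^0 + 2·7^1 + 0·7^2 + 2·7^3 + 1·7^4 + 1·7^5
  c_4 = 36607 = 4·7^0 + 0·7^1 + 5·7^2 + 1·7^3 + 1·7^4 + 2·7^5
  c_5 = 62594 = 0·7^0 + 3·7^1 + 3·7^2 + 0·7^3 + 5·7^4 + 3·7^5
  c_6 = 52913 = 0·7^0 + 6·7^1 + 1·7^2 + 0·7^3 + 1·7^4 + 3·7^5
  c_7 = 85050 = 0·7^0 + 5·7^1 + 6·7^2 + 2·7^3 + 0·7^4 + 5·7^5
λ_0 = (2, 6, 4, 4, 0, 0, 0)
λ_1 = (2, 0, 2, 0, 3, 6, 5)
λ_2 = (2, 4, 0, 5, 3, 1, 6)
λ_3 = (5, 5, 2, 1, 0, 0, 2)
λ_4 = (3, 4, 1, 1, 5, 1, 0)
λ_5 = (0, 3, 1, 2, 3, 3, 5)

((2, 6, 4, 4, 0, 0, 0), (2, 0, 2, 0, 3, 6, 5), (2, 4, 0, 5, 3, 1, 6), (5, 5, 2, 1, 0, 0, 2), (3, 4, 1, 1, 5, 1, 0), (0, 3, 1, 2, 3, 3, 5))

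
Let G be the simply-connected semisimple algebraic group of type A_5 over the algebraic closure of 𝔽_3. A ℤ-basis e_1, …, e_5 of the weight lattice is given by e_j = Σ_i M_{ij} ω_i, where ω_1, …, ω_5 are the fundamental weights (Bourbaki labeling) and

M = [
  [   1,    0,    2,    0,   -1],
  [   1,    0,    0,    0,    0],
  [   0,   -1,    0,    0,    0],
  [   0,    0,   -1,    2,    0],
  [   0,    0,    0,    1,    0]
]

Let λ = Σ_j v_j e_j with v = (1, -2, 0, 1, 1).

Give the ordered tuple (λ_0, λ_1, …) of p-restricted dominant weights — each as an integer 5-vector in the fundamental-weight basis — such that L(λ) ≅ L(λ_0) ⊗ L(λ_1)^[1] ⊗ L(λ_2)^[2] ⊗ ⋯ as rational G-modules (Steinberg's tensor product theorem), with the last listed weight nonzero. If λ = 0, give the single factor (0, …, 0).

In the fundamental-weight basis, λ has coordinates c = M·v (v = (1, -2, 0, 1, 1)):
  c_1 = (1)·(1) + (0)·(-2) + (2)·(0) + (0)·(1) + (-1)·(1) = 0
  c_2 = (1)·(1) + (0)·(-2) + (0)·(0) + (0)·(1) + (0)·(1) = 1
  c_3 = (0)·(1) + (-1)·(-2) + (0)·(0) + (0)·(1) + (0)·(1) = 2
  c_4 = (0)·(1) + (0)·(-2) + (-1)·(0) + (2)·(1) + (0)·(1) = 2
  c_5 = (0)·(1) + (0)·(-2) + (0)·(0) + (1)·(1) + (0)·(1) = 1
p = 3; digits c_i = Σ_j d_{ij}·3^j, 0 ≤ d_{ij} < 3:
  c_1 = 0
  c_2 = 1 = 1·3^0
  c_3 = 2 = 2·3^0
  c_4 = 2 = 2·3^0
  c_5 = 1 = 1·3^0
p-restricted factor λ_0 = (0, 1, 2, 2, 1)

((0, 1, 2, 2, 1),)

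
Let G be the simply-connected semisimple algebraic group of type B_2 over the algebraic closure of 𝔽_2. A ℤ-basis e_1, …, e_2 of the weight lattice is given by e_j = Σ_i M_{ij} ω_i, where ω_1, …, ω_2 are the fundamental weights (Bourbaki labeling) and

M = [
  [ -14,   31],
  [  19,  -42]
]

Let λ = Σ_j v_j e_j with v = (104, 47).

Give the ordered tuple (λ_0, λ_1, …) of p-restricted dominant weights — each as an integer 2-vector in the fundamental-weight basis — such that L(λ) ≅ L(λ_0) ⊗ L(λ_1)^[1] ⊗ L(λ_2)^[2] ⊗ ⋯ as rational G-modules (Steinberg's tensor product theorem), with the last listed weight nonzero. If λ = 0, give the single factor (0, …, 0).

((1, 0), (0, 1))

Compute c_i = Σ_j M_{ij} v_j with v = (104, 47):
  c_1 = (-14)·(104) + (31)·(47) = 1
  c_2 = (19)·(104) + (-42)·(47) = 2
Base-2 expansion of each c_i:
  c_1 = 1 = 1·2^0
  c_2 = 2 = 0·2^0 + 1·2^1
p-restricted factor λ_0 = (1, 0)
p-restricted factor λ_1 = (0, 1)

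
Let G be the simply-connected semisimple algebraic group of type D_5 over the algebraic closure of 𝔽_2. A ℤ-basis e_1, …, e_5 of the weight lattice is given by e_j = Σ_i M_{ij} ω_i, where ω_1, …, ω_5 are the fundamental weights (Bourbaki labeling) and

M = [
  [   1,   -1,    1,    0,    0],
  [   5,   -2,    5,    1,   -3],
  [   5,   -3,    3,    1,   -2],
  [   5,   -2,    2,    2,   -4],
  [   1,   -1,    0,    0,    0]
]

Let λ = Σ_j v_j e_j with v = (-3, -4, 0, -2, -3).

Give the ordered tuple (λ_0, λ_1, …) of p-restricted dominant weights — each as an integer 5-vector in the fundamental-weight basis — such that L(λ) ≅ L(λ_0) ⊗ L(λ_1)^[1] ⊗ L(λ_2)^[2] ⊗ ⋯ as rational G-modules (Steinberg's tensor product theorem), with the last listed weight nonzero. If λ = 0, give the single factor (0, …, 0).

Compute c_i = Σ_j M_{ij} v_j with v = (-3, -4, 0, -2, -3):
  c_1 = (1)·(-3) + (-1)·(-4) + (1)·(0) + (0)·(-2) + (0)·(-3) = 1
  c_2 = (5)·(-3) + (-2)·(-4) + (5)·(0) + (1)·(-2) + (-3)·(-3) = 0
  c_3 = (5)·(-3) + (-3)·(-4) + (3)·(0) + (1)·(-2) + (-2)·(-3) = 1
  c_4 = (5)·(-3) + (-2)·(-4) + (2)·(0) + (2)·(-2) + (-4)·(-3) = 1
  c_5 = (1)·(-3) + (-1)·(-4) + (0)·(0) + (0)·(-2) + (0)·(-3) = 1
p = 2; digits c_i = Σ_j d_{ij}·2^j, 0 ≤ d_{ij} < 2:
  c_1 = 1 = 1·2^0
  c_2 = 0
  c_3 = 1 = 1·2^0
  c_4 = 1 = 1·2^0
  c_5 = 1 = 1·2^0
p-restricted factor λ_0 = (1, 0, 1, 1, 1)

((1, 0, 1, 1, 1),)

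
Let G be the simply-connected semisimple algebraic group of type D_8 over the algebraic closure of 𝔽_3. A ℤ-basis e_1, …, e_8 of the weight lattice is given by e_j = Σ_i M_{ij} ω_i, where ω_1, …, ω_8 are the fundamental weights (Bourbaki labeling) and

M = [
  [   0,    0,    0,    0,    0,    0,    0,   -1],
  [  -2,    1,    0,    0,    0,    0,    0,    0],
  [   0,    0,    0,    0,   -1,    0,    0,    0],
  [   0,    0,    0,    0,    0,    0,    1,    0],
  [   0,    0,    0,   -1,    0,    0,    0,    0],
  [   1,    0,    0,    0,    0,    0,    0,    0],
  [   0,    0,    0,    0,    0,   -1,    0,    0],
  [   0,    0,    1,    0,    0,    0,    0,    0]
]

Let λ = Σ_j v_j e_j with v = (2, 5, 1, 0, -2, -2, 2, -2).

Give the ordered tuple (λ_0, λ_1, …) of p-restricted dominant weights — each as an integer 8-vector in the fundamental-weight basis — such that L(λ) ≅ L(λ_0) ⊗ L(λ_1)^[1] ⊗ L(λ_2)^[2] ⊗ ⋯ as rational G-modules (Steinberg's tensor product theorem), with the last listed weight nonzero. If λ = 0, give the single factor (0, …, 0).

Compute c_i = Σ_j M_{ij} v_j with v = (2, 5, 1, 0, -2, -2, 2, -2):
  c_1 = 0·2 + 0·5 + 0·1 + 0·0 + (0)·(-2) + (0)·(-2) + 0·2 + (-1)·(-2) = 2
  c_2 = (-2)·(2) + 1·5 + 0·1 + 0·0 + (0)·(-2) + (0)·(-2) + 0·2 + (0)·(-2) = 1
  c_3 = 0·2 + 0·5 + 0·1 + 0·0 + (-1)·(-2) + (0)·(-2) + 0·2 + (0)·(-2) = 2
  c_4 = 0·2 + 0·5 + 0·1 + 0·0 + (0)·(-2) + (0)·(-2) + 1·2 + (0)·(-2) = 2
  c_5 = 0·2 + 0·5 + 0·1 + (-1)·(0) + (0)·(-2) + (0)·(-2) + 0·2 + (0)·(-2) = 0
  c_6 = 1·2 + 0·5 + 0·1 + 0·0 + (0)·(-2) + (0)·(-2) + 0·2 + (0)·(-2) = 2
  c_7 = 0·2 + 0·5 + 0·1 + 0·0 + (0)·(-2) + (-1)·(-2) + 0·2 + (0)·(-2) = 2
  c_8 = 0·2 + 0·5 + 1·1 + 0·0 + (0)·(-2) + (0)·(-2) + 0·2 + (0)·(-2) = 1
Base-3 expansion of each c_i:
  c_1 = 2 = 2·3^0
  c_2 = 1 = 1·3^0
  c_3 = 2 = 2·3^0
  c_4 = 2 = 2·3^0
  c_5 = 0
  c_6 = 2 = 2·3^0
  c_7 = 2 = 2·3^0
  c_8 = 1 = 1·3^0
λ_0 = (2, 1, 2, 2, 0, 2, 2, 1)

((2, 1, 2, 2, 0, 2, 2, 1),)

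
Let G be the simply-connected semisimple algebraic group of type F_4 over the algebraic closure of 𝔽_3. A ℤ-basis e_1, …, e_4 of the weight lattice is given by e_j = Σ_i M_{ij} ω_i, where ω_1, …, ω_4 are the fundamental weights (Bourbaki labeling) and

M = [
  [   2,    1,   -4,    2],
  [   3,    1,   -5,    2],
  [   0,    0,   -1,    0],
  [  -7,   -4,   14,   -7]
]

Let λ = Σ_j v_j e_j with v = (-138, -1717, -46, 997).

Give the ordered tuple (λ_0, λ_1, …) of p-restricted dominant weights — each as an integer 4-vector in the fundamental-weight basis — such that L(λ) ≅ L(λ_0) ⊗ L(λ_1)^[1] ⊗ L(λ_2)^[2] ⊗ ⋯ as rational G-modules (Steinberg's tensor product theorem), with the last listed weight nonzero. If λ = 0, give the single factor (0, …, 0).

Compute c_i = Σ_j M_{ij} v_j with v = (-138, -1717, -46, 997):
  c_1 = (2)·(-138) + (1)·(-1717) + (-4)·(-46) + (2)·(997) = 185
  c_2 = (3)·(-138) + (1)·(-1717) + (-5)·(-46) + (2)·(997) = 93
  c_3 = (0)·(-138) + (0)·(-1717) + (-1)·(-46) + (0)·(997) = 46
  c_4 = (-7)·(-138) + (-4)·(-1717) + (14)·(-46) + (-7)·(997) = 211
p = 3; digits c_i = Σ_j d_{ij}·3^j, 0 ≤ d_{ij} < 3:
  c_1 = 185 = 2·3^0 + 1·3^1 + 2·3^2 + 0·3^3 + 2·3^4
  c_2 = 93 = 0·3^0 + 1·3^1 + 1·3^2 + 0·3^3 + 1·3^4
  c_3 = 46 = 1·3^0 + 0·3^1 + 2·3^2 + 1·3^3
  c_4 = 211 = 1·3^0 + 1·3^1 + 2·3^2 + 1·3^3 + 2·3^4
λ_0 = (2, 0, 1, 1)
λ_1 = (1, 1, 0, 1)
λ_2 = (2, 1, 2, 2)
λ_3 = (0, 0, 1, 1)
λ_4 = (2, 1, 0, 2)

((2, 0, 1, 1), (1, 1, 0, 1), (2, 1, 2, 2), (0, 0, 1, 1), (2, 1, 0, 2))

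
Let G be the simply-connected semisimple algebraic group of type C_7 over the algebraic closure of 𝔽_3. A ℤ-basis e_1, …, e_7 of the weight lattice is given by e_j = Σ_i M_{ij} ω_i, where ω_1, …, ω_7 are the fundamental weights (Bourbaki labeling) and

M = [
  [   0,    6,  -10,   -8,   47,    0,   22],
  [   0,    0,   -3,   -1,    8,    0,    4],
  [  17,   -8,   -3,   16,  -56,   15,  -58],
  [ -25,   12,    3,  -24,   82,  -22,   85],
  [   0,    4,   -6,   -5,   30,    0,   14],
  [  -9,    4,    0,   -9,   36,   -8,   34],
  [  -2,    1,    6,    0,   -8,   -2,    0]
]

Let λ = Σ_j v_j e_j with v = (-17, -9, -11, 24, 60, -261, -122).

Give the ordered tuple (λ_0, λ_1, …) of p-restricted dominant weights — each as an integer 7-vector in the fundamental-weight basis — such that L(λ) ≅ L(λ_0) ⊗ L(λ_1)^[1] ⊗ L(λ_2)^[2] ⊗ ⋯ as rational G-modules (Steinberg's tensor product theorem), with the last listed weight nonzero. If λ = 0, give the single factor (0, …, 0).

((0, 1, 1, 0, 2, 1, 1),)

Compute c_i = Σ_j M_{ij} v_j with v = (-17, -9, -11, 24, 60, -261, -122):
  c_1 = 0*-17 + 6*-9 + -10*-11 + -8*24 + 47*60 + 0*-261 + 22*-122 = 0
  c_2 = 0*-17 + 0*-9 + -3*-11 + -1*24 + 8*60 + 0*-261 + 4*-122 = 1
  c_3 = 17*-17 + -8*-9 + -3*-11 + 16*24 + -56*60 + 15*-261 + -58*-122 = 1
  c_4 = -25*-17 + 12*-9 + 3*-11 + -24*24 + 82*60 + -22*-261 + 85*-122 = 0
  c_5 = 0*-17 + 4*-9 + -6*-11 + -5*24 + 30*60 + 0*-261 + 14*-122 = 2
  c_6 = -9*-17 + 4*-9 + 0*-11 + -9*24 + 36*60 + -8*-261 + 34*-122 = 1
  c_7 = -2*-17 + 1*-9 + 6*-11 + 0*24 + -8*60 + -2*-261 + 0*-122 = 1
Base-3 expansion of each c_i:
  c_1 = 0
  c_2 = 1 = 1·3^0
  c_3 = 1 = 1·3^0
  c_4 = 0
  c_5 = 2 = 2·3^0
  c_6 = 1 = 1·3^0
  c_7 = 1 = 1·3^0
λ_0 = (0, 1, 1, 0, 2, 1, 1)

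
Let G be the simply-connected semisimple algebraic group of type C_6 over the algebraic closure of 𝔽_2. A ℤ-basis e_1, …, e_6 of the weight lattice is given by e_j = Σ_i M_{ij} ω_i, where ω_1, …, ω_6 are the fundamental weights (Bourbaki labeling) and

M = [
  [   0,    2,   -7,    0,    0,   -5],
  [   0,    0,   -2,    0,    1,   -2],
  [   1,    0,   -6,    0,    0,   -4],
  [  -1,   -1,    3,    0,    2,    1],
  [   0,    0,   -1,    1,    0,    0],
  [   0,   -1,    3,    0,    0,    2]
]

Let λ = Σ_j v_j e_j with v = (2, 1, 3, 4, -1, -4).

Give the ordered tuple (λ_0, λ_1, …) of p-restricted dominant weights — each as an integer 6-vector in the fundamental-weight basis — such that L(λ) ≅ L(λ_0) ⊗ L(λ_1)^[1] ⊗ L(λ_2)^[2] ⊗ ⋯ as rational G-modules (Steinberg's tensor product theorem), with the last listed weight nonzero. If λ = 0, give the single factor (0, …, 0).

((1, 1, 0, 0, 1, 0),)

ω-coordinates c = M·v, v = (2, 1, 3, 4, -1, -4):
  c_1 = 0·2 + 2·1 + (-7)·(3) + 0·4 + (0)·(-1) + (-5)·(-4) = 1
  c_2 = 0·2 + 0·1 + (-2)·(3) + 0·4 + (1)·(-1) + (-2)·(-4) = 1
  c_3 = 1·2 + 0·1 + (-6)·(3) + 0·4 + (0)·(-1) + (-4)·(-4) = 0
  c_4 = (-1)·(2) + (-1)·(1) + 3·3 + 0·4 + (2)·(-1) + (1)·(-4) = 0
  c_5 = 0·2 + 0·1 + (-1)·(3) + 1·4 + (0)·(-1) + (0)·(-4) = 1
  c_6 = 0·2 + (-1)·(1) + 3·3 + 0·4 + (0)·(-1) + (2)·(-4) = 0
Writing each c_i in base p = 2:
  c_1 = 1 = 1·2^0
  c_2 = 1 = 1·2^0
  c_3 = 0
  c_4 = 0
  c_5 = 1 = 1·2^0
  c_6 = 0
p-restricted factor λ_0 = (1, 1, 0, 0, 1, 0)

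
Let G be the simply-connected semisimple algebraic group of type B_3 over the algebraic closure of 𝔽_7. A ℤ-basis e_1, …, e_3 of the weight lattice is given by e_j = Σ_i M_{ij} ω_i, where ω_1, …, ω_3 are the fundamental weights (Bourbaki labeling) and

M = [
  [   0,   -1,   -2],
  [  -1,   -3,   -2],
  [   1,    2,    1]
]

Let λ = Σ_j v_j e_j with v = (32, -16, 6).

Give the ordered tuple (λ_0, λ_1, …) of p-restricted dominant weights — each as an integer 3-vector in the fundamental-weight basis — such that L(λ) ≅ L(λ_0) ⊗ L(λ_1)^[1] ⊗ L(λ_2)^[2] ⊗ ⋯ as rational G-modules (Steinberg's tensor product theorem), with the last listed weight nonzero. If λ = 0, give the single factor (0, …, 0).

Converting to the ω-basis (c_i = row i of M dotted with v = (32, -16, 6)):
  c_1 = (0)·(32) + (-1)·(-16) + (-2)·(6) = 4
  c_2 = (-1)·(32) + (-3)·(-16) + (-2)·(6) = 4
  c_3 = (1)·(32) + (2)·(-16) + (1)·(6) = 6
p = 7; digits c_i = Σ_j d_{ij}·7^j, 0 ≤ d_{ij} < 7:
  c_1 = 4 = 4·7^0
  c_2 = 4 = 4·7^0
  c_3 = 6 = 6·7^0
p-restricted factor λ_0 = (4, 4, 6)

((4, 4, 6),)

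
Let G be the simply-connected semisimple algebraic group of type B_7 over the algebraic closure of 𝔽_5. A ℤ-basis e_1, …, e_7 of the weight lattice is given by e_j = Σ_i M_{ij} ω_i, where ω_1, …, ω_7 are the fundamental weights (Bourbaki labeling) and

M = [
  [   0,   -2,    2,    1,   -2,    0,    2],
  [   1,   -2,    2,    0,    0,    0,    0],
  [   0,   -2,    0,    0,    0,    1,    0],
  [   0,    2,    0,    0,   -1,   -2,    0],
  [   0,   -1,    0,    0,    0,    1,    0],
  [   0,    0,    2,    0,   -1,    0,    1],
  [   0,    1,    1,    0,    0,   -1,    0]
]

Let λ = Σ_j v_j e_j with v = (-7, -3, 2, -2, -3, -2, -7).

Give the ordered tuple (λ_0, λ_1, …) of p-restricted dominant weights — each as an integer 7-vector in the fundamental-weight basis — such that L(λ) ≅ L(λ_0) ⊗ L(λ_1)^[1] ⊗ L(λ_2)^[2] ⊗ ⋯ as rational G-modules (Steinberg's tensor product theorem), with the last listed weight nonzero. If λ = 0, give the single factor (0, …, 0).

Converting to the ω-basis (c_i = row i of M dotted with v = (-7, -3, 2, -2, -3, -2, -7)):
  c_1 = 0*-7 + -2*-3 + 2*2 + 1*-2 + -2*-3 + 0*-2 + 2*-7 = 0
  c_2 = 1*-7 + -2*-3 + 2*2 + 0*-2 + 0*-3 + 0*-2 + 0*-7 = 3
  c_3 = 0*-7 + -2*-3 + 0*2 + 0*-2 + 0*-3 + 1*-2 + 0*-7 = 4
  c_4 = 0*-7 + 2*-3 + 0*2 + 0*-2 + -1*-3 + -2*-2 + 0*-7 = 1
  c_5 = 0*-7 + -1*-3 + 0*2 + 0*-2 + 0*-3 + 1*-2 + 0*-7 = 1
  c_6 = 0*-7 + 0*-3 + 2*2 + 0*-2 + -1*-3 + 0*-2 + 1*-7 = 0
  c_7 = 0*-7 + 1*-3 + 1*2 + 0*-2 + 0*-3 + -1*-2 + 0*-7 = 1
Writing each c_i in base p = 5:
  c_1 = 0
  c_2 = 3 = 3·5^0
  c_3 = 4 = 4·5^0
  c_4 = 1 = 1·5^0
  c_5 = 1 = 1·5^0
  c_6 = 0
  c_7 = 1 = 1·5^0
λ_0 = (0, 3, 4, 1, 1, 0, 1)

((0, 3, 4, 1, 1, 0, 1),)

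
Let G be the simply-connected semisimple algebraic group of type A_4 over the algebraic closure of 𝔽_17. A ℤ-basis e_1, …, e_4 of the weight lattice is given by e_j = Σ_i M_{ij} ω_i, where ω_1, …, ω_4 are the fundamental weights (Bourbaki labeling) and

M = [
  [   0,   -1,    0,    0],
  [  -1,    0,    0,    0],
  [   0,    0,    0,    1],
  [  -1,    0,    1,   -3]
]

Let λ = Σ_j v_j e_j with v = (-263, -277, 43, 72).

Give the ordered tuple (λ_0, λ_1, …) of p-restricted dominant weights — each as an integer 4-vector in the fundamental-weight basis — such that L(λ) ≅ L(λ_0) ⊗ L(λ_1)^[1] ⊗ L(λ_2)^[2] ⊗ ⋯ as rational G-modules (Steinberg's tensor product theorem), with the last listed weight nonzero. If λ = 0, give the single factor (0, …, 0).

ω-coordinates c = M·v, v = (-263, -277, 43, 72):
  c_1 = 0*-263 + -1*-277 + 0*43 + 0*72 = 277
  c_2 = -1*-263 + 0*-277 + 0*43 + 0*72 = 263
  c_3 = 0*-263 + 0*-277 + 0*43 + 1*72 = 72
  c_4 = -1*-263 + 0*-277 + 1*43 + -3*72 = 90
Expand coordinatewise in base 17:
  c_1 = 277 = 5·17^0 + 16·17^1
  c_2 = 263 = 8·17^0 + 15·17^1
  c_3 = 72 = 4·17^0 + 4·17^1
  c_4 = 90 = 5·17^0 + 5·17^1
p-restricted factor λ_0 = (5, 8, 4, 5)
p-restricted factor λ_1 = (16, 15, 4, 5)

((5, 8, 4, 5), (16, 15, 4, 5))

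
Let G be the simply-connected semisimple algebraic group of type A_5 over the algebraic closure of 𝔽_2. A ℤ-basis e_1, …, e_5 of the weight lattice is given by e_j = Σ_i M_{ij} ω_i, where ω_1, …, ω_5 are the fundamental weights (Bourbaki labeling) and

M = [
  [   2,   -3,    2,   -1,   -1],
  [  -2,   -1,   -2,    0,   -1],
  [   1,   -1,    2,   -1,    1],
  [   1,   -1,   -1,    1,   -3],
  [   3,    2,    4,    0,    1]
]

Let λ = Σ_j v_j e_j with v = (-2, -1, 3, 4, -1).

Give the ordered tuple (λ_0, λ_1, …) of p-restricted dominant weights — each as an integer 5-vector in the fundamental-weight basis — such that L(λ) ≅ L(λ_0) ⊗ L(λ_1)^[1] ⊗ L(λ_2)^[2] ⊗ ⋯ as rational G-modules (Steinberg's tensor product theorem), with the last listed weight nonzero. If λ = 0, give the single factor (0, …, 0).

((0, 0, 0, 1, 1), (1, 0, 0, 1, 1))

In the fundamental-weight basis, λ has coordinates c = M·v (v = (-2, -1, 3, 4, -1)):
  c_1 = 2*-2 + -3*-1 + 2*3 + -1*4 + -1*-1 = 2
  c_2 = -2*-2 + -1*-1 + -2*3 + 0*4 + -1*-1 = 0
  c_3 = 1*-2 + -1*-1 + 2*3 + -1*4 + 1*-1 = 0
  c_4 = 1*-2 + -1*-1 + -1*3 + 1*4 + -3*-1 = 3
  c_5 = 3*-2 + 2*-1 + 4*3 + 0*4 + 1*-1 = 3
Base-2 expansion of each c_i:
  c_1 = 2 = 0·2^0 + 1·2^1
  c_2 = 0
  c_3 = 0
  c_4 = 3 = 1·2^0 + 1·2^1
  c_5 = 3 = 1·2^0 + 1·2^1
λ_0 = (0, 0, 0, 1, 1)
λ_1 = (1, 0, 0, 1, 1)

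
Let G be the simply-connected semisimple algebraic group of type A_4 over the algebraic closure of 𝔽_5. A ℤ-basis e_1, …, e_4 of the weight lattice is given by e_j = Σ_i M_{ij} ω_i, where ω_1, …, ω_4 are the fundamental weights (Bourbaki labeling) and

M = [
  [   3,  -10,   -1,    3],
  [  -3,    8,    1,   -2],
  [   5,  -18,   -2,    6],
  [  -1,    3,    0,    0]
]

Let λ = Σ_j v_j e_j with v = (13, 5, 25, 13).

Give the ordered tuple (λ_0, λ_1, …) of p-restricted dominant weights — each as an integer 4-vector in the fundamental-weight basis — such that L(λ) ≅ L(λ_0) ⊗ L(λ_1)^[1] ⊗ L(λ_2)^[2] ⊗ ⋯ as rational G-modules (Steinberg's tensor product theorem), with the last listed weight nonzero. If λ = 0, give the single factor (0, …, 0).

Compute c_i = Σ_j M_{ij} v_j with v = (13, 5, 25, 13):
  c_1 = 3*13 + -10*5 + -1*25 + 3*13 = 3
  c_2 = -3*13 + 8*5 + 1*25 + -2*13 = 0
  c_3 = 5*13 + -18*5 + -2*25 + 6*13 = 3
  c_4 = -1*13 + 3*5 + 0*25 + 0*13 = 2
Writing each c_i in base p = 5:
  c_1 = 3 = 3·5^0
  c_2 = 0
  c_3 = 3 = 3·5^0
  c_4 = 2 = 2·5^0
λ_0 = (3, 0, 3, 2)

((3, 0, 3, 2),)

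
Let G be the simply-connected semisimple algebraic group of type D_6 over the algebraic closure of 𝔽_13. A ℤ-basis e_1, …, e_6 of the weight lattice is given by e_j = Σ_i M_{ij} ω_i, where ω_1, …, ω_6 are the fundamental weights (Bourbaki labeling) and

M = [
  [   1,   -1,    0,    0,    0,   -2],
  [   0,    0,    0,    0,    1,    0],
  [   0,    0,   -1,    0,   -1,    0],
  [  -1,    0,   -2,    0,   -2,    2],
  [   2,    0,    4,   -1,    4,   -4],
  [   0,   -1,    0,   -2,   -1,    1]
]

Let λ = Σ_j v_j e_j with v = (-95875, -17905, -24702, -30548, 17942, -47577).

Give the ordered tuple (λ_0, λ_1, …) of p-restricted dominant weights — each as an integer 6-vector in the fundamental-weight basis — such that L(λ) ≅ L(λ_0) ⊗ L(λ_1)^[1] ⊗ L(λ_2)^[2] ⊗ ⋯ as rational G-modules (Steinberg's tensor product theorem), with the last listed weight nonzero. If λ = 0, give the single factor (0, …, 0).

In the fundamental-weight basis, λ has coordinates c = M·v (v = (-95875, -17905, -24702, -30548, 17942, -47577)):
  c_1 = (1)·(-95875) + (-1)·(-17905) + (0)·(-24702) + (0)·(-30548) + (0)·(17942) + (-2)·(-47577) = 17184
  c_2 = (0)·(-95875) + (0)·(-17905) + (0)·(-24702) + (0)·(-30548) + (1)·(17942) + (0)·(-47577) = 17942
  c_3 = (0)·(-95875) + (0)·(-17905) + (-1)·(-24702) + (0)·(-30548) + (-1)·(17942) + (0)·(-47577) = 6760
  c_4 = (-1)·(-95875) + (0)·(-17905) + (-2)·(-24702) + (0)·(-30548) + (-2)·(17942) + (2)·(-47577) = 14241
  c_5 = (2)·(-95875) + (0)·(-17905) + (4)·(-24702) + (-1)·(-30548) + (4)·(17942) + (-4)·(-47577) = 2066
  c_6 = (0)·(-95875) + (-1)·(-17905) + (0)·(-24702) + (-2)·(-30548) + (-1)·(17942) + (1)·(-47577) = 13482
Base-13 expansion of each c_i:
  c_1 = 17184 = 11·13^0 + 8·13^1 + 10·13^2 + 7·13^3
  c_2 = 17942 = 2·13^0 + 2·13^1 + 2·13^2 + 8·13^3
  c_3 = 6760 = 0·13^0 + 0·13^1 + 1·13^2 + 3·13^3
  c_4 = 14241 = 6·13^0 + 3·13^1 + 6·13^2 + 6·13^3
  c_5 = 2066 = 12·13^0 + 2·13^1 + 12·13^2
  c_6 = 13482 = 1·13^0 + 10·13^1 + 1·13^2 + 6·13^3
λ_0 = (11, 2, 0, 6, 12, 1)
λ_1 = (8, 2, 0, 3, 2, 10)
λ_2 = (10, 2, 1, 6, 12, 1)
λ_3 = (7, 8, 3, 6, 0, 6)

((11, 2, 0, 6, 12, 1), (8, 2, 0, 3, 2, 10), (10, 2, 1, 6, 12, 1), (7, 8, 3, 6, 0, 6))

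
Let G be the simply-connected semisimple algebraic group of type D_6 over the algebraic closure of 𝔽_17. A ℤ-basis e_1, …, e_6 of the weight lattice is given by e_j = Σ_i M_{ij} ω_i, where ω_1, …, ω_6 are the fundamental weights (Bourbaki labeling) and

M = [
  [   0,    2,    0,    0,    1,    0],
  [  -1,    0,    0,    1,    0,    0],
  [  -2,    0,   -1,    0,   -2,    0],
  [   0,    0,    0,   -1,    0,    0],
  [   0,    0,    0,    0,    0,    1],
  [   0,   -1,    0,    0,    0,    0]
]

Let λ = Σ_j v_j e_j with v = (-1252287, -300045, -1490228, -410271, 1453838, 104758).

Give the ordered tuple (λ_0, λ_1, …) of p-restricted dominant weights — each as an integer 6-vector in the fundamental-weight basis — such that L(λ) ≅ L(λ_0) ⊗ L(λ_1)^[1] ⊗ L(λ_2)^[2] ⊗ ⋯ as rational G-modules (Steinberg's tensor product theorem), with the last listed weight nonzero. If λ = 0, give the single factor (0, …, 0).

Converting to the ω-basis (c_i = row i of M dotted with v = (-1252287, -300045, -1490228, -410271, 1453838, 104758)):
  c_1 = (0)·(-1252287) + (2)·(-300045) + (0)·(-1490228) + (0)·(-410271) + (1)·(1453838) + (0)·(104758) = 853748
  c_2 = (-1)·(-1252287) + (0)·(-300045) + (0)·(-1490228) + (1)·(-410271) + (0)·(1453838) + (0)·(104758) = 842016
  c_3 = (-2)·(-1252287) + (0)·(-300045) + (-1)·(-1490228) + (0)·(-410271) + (-2)·(1453838) + (0)·(104758) = 1087126
  c_4 = (0)·(-1252287) + (0)·(-300045) + (0)·(-1490228) + (-1)·(-410271) + (0)·(1453838) + (0)·(104758) = 410271
  c_5 = (0)·(-1252287) + (0)·(-300045) + (0)·(-1490228) + (0)·(-410271) + (0)·(1453838) + (1)·(104758) = 104758
  c_6 = (0)·(-1252287) + (-1)·(-300045) + (0)·(-1490228) + (0)·(-410271) + (0)·(1453838) + (0)·(104758) = 300045
Base-17 expansion of each c_i:
  c_1 = 853748 = 8·17^0 + 2·17^1 + 13·17^2 + 3·17^3 + 10·17^4
  c_2 = 842016 = 6·17^0 + 9·17^1 + 6·17^2 + 1·17^3 + 10·17^4
  c_3 = 1087126 = 10·17^0 + 11·17^1 + 4·17^2 + 0·17^3 + 13·17^4
  c_4 = 410271 = 10·17^0 + 10·17^1 + 8·17^2 + 15·17^3 + 4·17^4
  c_5 = 104758 = 4·17^0 + 8·17^1 + 5·17^2 + 4·17^3 + 1·17^4
  c_6 = 300045 = 12·17^0 + 3·17^1 + 1·17^2 + 10·17^3 + 3·17^4
Factor λ_0 = (8, 6, 10, 10, 4, 12)
Factor λ_1 = (2, 9, 11, 10, 8, 3)
Factor λ_2 = (13, 6, 4, 8, 5, 1)
Factor λ_3 = (3, 1, 0, 15, 4, 10)
Factor λ_4 = (10, 10, 13, 4, 1, 3)

((8, 6, 10, 10, 4, 12), (2, 9, 11, 10, 8, 3), (13, 6, 4, 8, 5, 1), (3, 1, 0, 15, 4, 10), (10, 10, 13, 4, 1, 3))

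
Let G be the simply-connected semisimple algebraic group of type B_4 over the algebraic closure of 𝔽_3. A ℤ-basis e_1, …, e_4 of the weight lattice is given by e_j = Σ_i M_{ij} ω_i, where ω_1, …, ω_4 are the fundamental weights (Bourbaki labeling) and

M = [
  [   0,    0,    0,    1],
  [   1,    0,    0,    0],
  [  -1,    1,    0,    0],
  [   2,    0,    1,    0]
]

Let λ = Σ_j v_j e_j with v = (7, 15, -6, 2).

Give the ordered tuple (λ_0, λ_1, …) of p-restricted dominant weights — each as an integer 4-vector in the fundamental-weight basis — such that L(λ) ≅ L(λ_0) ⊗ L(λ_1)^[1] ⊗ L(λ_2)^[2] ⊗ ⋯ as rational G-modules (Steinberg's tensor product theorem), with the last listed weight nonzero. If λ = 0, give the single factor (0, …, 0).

((2, 1, 2, 2), (0, 2, 2, 2))

ω-coordinates c = M·v, v = (7, 15, -6, 2):
  c_1 = (0)·(7) + (0)·(15) + (0)·(-6) + (1)·(2) = 2
  c_2 = (1)·(7) + (0)·(15) + (0)·(-6) + (0)·(2) = 7
  c_3 = (-1)·(7) + (1)·(15) + (0)·(-6) + (0)·(2) = 8
  c_4 = (2)·(7) + (0)·(15) + (1)·(-6) + (0)·(2) = 8
p = 3; digits c_i = Σ_j d_{ij}·3^j, 0 ≤ d_{ij} < 3:
  c_1 = 2 = 2·3^0
  c_2 = 7 = 1·3^0 + 2·3^1
  c_3 = 8 = 2·3^0 + 2·3^1
  c_4 = 8 = 2·3^0 + 2·3^1
λ_0 = (2, 1, 2, 2)
λ_1 = (0, 2, 2, 2)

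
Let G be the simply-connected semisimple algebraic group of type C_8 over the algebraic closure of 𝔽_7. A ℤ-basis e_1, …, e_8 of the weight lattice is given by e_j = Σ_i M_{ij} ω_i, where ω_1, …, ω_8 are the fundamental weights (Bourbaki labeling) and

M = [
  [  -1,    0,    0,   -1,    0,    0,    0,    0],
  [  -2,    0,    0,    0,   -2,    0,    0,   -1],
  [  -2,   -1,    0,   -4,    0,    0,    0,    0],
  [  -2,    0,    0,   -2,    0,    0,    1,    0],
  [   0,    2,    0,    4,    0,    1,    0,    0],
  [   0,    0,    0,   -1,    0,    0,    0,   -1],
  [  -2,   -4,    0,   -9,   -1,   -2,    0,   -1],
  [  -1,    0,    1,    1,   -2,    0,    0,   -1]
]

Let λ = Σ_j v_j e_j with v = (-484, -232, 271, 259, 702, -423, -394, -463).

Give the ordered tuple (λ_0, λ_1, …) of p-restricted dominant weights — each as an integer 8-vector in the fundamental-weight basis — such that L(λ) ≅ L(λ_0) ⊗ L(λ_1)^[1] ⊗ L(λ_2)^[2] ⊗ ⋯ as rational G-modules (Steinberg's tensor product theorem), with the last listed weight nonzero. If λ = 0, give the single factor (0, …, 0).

In the fundamental-weight basis, λ has coordinates c = M·v (v = (-484, -232, 271, 259, 702, -423, -394, -463)):
  c_1 = (-1)·(-484) + (0)·(-232) + 0·271 + (-1)·(259) + 0·702 + (0)·(-423) + (0)·(-394) + (0)·(-463) = 225
  c_2 = (-2)·(-484) + (0)·(-232) + 0·271 + 0·259 + (-2)·(702) + (0)·(-423) + (0)·(-394) + (-1)·(-463) = 27
  c_3 = (-2)·(-484) + (-1)·(-232) + 0·271 + (-4)·(259) + 0·702 + (0)·(-423) + (0)·(-394) + (0)·(-463) = 164
  c_4 = (-2)·(-484) + (0)·(-232) + 0·271 + (-2)·(259) + 0·702 + (0)·(-423) + (1)·(-394) + (0)·(-463) = 56
  c_5 = (0)·(-484) + (2)·(-232) + 0·271 + 4·259 + 0·702 + (1)·(-423) + (0)·(-394) + (0)·(-463) = 149
  c_6 = (0)·(-484) + (0)·(-232) + 0·271 + (-1)·(259) + 0·702 + (0)·(-423) + (0)·(-394) + (-1)·(-463) = 204
  c_7 = (-2)·(-484) + (-4)·(-232) + 0·271 + (-9)·(259) + (-1)·(702) + (-2)·(-423) + (0)·(-394) + (-1)·(-463) = 172
  c_8 = (-1)·(-484) + (0)·(-232) + 1·271 + 1·259 + (-2)·(702) + (0)·(-423) + (0)·(-394) + (-1)·(-463) = 73
Writing each c_i in base p = 7:
  c_1 = 225 = 1·7^0 + 4·7^1 + 4·7^2
  c_2 = 27 = 6·7^0 + 3·7^1
  c_3 = 164 = 3·7^0 + 2·7^1 + 3·7^2
  c_4 = 56 = 0·7^0 + 1·7^1 + 1·7^2
  c_5 = 149 = 2·7^0 + 0·7^1 + 3·7^2
  c_6 = 204 = 1·7^0 + 1·7^1 + 4·7^2
  c_7 = 172 = 4·7^0 + 3·7^1 + 3·7^2
  c_8 = 73 = 3·7^0 + 3·7^1 + 1·7^2
p-restricted factor λ_0 = (1, 6, 3, 0, 2, 1, 4, 3)
p-restricted factor λ_1 = (4, 3, 2, 1, 0, 1, 3, 3)
p-restricted factor λ_2 = (4, 0, 3, 1, 3, 4, 3, 1)

((1, 6, 3, 0, 2, 1, 4, 3), (4, 3, 2, 1, 0, 1, 3, 3), (4, 0, 3, 1, 3, 4, 3, 1))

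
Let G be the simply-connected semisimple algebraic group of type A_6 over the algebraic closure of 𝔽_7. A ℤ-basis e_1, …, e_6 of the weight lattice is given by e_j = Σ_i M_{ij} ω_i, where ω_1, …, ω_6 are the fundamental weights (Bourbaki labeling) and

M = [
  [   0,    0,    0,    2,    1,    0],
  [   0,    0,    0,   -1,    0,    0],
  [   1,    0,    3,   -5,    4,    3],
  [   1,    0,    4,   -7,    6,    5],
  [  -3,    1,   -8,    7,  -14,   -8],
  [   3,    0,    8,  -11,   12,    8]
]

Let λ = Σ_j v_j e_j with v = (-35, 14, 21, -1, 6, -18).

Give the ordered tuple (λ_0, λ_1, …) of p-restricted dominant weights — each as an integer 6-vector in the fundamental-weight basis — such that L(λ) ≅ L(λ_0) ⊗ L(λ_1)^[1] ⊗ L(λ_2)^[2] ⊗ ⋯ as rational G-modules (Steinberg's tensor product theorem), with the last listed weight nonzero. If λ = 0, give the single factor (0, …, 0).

Compute c_i = Σ_j M_{ij} v_j with v = (-35, 14, 21, -1, 6, -18):
  c_1 = 0*-35 + 0*14 + 0*21 + 2*-1 + 1*6 + 0*-18 = 4
  c_2 = 0*-35 + 0*14 + 0*21 + -1*-1 + 0*6 + 0*-18 = 1
  c_3 = 1*-35 + 0*14 + 3*21 + -5*-1 + 4*6 + 3*-18 = 3
  c_4 = 1*-35 + 0*14 + 4*21 + -7*-1 + 6*6 + 5*-18 = 2
  c_5 = -3*-35 + 1*14 + -8*21 + 7*-1 + -14*6 + -8*-18 = 4
  c_6 = 3*-35 + 0*14 + 8*21 + -11*-1 + 12*6 + 8*-18 = 2
Writing each c_i in base p = 7:
  c_1 = 4 = 4·7^0
  c_2 = 1 = 1·7^0
  c_3 = 3 = 3·7^0
  c_4 = 2 = 2·7^0
  c_5 = 4 = 4·7^0
  c_6 = 2 = 2·7^0
λ_0 = (4, 1, 3, 2, 4, 2)

((4, 1, 3, 2, 4, 2),)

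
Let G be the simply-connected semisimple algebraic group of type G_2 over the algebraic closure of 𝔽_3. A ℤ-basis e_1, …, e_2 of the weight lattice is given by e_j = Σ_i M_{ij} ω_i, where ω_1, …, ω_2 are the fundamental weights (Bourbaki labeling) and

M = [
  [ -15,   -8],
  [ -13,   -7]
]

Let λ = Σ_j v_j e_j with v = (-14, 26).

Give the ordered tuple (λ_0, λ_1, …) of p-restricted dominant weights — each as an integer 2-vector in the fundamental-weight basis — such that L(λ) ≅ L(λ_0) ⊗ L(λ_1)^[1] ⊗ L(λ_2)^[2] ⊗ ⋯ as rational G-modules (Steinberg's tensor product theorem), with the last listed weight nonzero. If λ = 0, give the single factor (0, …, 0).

Compute c_i = Σ_j M_{ij} v_j with v = (-14, 26):
  c_1 = (-15)·(-14) + (-8)·(26) = 2
  c_2 = (-13)·(-14) + (-7)·(26) = 0
Expand coordinatewise in base 3:
  c_1 = 2 = 2·3^0
  c_2 = 0
p-restricted factor λ_0 = (2, 0)

((2, 0),)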